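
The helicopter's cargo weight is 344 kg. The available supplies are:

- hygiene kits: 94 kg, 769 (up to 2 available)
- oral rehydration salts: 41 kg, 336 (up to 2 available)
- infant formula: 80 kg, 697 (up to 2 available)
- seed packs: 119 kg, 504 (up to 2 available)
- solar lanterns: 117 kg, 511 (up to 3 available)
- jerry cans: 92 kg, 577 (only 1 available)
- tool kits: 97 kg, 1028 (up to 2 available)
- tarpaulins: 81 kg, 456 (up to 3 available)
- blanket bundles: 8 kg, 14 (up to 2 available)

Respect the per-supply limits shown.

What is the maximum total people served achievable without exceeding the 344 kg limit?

A density-first pass picks oral rehydration salts + infant formula + 2×tool kits + 2×blanket bundles — 3117 at 331 kg.
The 88 kg tied up in infant formula and blanket bundles is better spent on hygiene kits — total rises to 3175 (337 kg).
No other feasible combination exceeds 3175.

3175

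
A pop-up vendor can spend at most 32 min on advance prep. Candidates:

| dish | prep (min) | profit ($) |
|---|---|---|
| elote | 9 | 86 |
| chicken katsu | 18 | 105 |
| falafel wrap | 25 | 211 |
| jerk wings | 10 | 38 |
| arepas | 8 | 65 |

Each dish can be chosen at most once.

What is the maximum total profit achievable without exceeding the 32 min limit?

211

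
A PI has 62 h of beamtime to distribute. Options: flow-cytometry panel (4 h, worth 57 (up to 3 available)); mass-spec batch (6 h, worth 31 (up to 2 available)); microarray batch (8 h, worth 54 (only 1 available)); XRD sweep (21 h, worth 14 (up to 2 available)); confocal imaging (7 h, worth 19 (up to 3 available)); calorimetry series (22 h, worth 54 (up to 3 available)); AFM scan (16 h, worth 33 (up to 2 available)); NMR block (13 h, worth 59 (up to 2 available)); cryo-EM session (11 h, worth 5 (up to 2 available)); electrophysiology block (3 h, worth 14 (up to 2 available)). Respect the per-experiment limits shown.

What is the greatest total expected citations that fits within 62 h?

The ratio heuristic lands on 3×flow-cytometry panel + 2×mass-spec batch + microarray batch + confocal imaging + NMR block + 2×electrophysiology block (393) but leaves 4 h idle.
Dropping confocal imaging and electrophysiology block frees 10 h; slotting in NMR block (13 h) lifts the total to 419 at 61 h.
Every other selection either busts 62 h or exceeds an availability limit or fails to beat 419.

419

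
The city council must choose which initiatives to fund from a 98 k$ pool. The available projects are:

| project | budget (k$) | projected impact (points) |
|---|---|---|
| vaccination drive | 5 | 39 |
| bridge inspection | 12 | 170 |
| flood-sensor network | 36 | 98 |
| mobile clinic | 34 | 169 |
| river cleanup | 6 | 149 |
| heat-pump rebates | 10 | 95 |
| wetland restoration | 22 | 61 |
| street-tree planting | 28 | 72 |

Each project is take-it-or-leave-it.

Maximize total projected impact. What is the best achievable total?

694

The ratio heuristic lands on vaccination drive + bridge inspection + mobile clinic + river cleanup + heat-pump rebates + wetland restoration (683) but leaves 9 k$ idle.
Dropping wetland restoration frees 22 k$; slotting in street-tree planting (28 k$) lifts the total to 694 at 95 k$.
Nothing else within 98 k$ beats 694.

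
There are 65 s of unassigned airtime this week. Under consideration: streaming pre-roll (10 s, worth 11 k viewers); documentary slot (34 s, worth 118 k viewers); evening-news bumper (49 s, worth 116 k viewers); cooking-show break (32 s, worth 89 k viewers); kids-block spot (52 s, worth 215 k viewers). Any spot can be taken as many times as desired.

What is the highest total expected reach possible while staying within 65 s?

226

Streaming pre-roll + kids-block spot uses 62 of the 65 s and totals 226.
That's the maximum — no swap from here does better than 226.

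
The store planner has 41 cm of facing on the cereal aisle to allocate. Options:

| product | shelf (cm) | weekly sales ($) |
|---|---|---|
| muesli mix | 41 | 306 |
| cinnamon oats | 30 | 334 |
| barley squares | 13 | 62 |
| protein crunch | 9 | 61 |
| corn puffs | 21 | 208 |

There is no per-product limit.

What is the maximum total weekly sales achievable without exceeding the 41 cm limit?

By weekly sales per cm: cinnamon oats 11.13, corn puffs 9.90, muesli mix 7.46, protein crunch 6.78 lead.
Taking cinnamon oats + protein crunch: 39 cm used, 395 in weekly sales.
No other feasible combination exceeds 395.

395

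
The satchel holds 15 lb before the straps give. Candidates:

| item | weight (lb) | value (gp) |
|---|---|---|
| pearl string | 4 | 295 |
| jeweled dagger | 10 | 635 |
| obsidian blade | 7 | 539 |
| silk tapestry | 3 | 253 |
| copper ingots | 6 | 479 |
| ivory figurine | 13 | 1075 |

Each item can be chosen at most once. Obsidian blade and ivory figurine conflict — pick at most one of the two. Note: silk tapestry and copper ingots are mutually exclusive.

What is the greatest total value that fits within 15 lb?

1087

Pearl string + obsidian blade + silk tapestry uses 14 of the 15 lb and totals 1087.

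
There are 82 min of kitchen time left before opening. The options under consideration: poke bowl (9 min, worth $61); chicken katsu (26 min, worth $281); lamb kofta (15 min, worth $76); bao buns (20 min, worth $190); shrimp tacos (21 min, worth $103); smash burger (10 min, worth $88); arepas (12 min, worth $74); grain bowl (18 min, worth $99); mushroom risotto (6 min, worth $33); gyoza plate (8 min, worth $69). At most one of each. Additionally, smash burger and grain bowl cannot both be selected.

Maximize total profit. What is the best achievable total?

Density check — chicken katsu 10.81, bao buns 9.50, smash burger 8.80 are the best per min.
The ratio heuristic lands on poke bowl + chicken katsu + bao buns + smash burger + mushroom risotto + gyoza plate (722) but leaves 3 min idle.
The 9 min tied up in poke bowl is better spent on arepas — total rises to 735 (82 min).
Runner-up poke bowl + chicken katsu + bao buns + smash burger + mushroom risotto + gyoza plate tops out at 722.

735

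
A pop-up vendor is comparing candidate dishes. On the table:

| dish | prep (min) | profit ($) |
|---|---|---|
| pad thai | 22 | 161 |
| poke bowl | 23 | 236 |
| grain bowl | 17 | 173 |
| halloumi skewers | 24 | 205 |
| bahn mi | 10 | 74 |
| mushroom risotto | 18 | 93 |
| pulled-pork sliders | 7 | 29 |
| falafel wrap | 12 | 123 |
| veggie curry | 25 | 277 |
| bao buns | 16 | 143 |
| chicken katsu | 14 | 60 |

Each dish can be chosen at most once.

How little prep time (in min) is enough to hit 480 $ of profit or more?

48

Look for the lowest-prep combination reaching 480.
poke bowl + veggie curry reaches 513 using 48 min.
Below 48 min the best achievable stays under 480.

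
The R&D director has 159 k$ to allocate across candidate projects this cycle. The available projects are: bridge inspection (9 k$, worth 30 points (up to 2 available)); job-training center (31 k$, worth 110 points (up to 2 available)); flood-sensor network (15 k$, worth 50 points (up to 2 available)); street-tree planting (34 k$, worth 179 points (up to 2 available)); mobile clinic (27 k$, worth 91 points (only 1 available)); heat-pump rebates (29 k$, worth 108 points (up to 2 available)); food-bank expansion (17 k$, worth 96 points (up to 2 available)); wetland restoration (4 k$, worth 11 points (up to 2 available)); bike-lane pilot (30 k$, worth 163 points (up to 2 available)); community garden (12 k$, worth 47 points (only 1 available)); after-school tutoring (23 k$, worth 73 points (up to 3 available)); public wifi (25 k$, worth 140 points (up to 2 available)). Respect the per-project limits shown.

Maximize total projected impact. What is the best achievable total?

A density-first pass picks 2×food-bank expansion + 2×bike-lane pilot + community garden + 2×public wifi — 845 at 156 k$.
Dropping bike-lane pilot and community garden and public wifi frees 67 k$; slotting in 2×street-tree planting (68 k$) lifts the total to 853 at 157 k$.
No other feasible combination exceeds 853.

853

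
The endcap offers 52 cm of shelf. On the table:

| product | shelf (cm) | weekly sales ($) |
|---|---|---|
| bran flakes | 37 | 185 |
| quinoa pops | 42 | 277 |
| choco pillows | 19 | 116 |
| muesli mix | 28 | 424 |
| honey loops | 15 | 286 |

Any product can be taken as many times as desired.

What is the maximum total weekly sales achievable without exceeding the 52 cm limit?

858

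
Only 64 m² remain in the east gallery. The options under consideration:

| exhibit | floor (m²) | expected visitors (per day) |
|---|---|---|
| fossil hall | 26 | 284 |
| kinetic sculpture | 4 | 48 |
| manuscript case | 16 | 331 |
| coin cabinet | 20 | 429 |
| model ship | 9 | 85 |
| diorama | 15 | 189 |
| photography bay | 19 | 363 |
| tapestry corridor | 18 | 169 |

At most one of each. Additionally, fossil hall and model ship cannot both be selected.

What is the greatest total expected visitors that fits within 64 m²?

Taking the top-ratio exhibits first gives kinetic sculpture + manuscript case + coin cabinet + photography bay for 1171 (59 m²).
The 4 m² tied up in kinetic sculpture is better spent on model ship — total rises to 1208 (64 m²).
Runner-up kinetic sculpture + manuscript case + coin cabinet + photography bay tops out at 1171.

1208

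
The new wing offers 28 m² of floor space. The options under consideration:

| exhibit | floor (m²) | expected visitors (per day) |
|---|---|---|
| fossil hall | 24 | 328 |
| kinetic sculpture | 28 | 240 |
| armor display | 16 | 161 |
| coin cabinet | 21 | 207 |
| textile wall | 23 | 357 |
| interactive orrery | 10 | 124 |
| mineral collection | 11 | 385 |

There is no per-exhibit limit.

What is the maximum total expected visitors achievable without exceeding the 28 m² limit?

770

Taking 2×mineral collection: 22 m² used, 770 in expected visitors.
No other feasible combination exceeds 770.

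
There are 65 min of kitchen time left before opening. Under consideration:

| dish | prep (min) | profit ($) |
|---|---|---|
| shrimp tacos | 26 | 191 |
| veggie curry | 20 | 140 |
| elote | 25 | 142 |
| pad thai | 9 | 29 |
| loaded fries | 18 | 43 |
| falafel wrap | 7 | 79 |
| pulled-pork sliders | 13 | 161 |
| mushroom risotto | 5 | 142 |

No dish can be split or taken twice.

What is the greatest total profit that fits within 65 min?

634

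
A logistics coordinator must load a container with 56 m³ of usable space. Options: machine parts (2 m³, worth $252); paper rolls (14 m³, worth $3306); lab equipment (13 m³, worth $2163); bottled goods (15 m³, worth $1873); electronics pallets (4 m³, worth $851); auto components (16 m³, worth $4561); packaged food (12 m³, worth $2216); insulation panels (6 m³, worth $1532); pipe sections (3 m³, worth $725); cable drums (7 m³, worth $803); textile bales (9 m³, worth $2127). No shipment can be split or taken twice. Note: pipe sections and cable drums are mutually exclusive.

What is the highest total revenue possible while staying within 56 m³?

By revenue per m³: auto components 285.06, insulation panels 255.33, pipe sections 241.67 lead.
Taking machine parts + paper rolls + electronics pallets + auto components + insulation panels + pipe sections + textile bales: 54 m³ used, 13354 in revenue.
Every other selection either busts 56 m³ or breaks a pairing rule or fails to beat 13354.

13354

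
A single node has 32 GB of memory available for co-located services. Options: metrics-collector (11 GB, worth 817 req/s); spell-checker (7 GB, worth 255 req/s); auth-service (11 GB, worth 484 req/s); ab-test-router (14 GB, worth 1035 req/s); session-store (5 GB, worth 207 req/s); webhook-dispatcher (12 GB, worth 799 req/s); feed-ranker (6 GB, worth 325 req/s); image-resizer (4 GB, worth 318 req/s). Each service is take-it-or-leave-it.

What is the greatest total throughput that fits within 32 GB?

2177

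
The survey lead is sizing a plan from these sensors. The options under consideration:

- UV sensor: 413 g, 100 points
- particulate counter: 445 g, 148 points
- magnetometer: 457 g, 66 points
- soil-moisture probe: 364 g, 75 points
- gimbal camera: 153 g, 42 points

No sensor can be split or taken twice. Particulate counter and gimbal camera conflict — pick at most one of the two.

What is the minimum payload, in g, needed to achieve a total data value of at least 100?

413

Minimise g subject to total data value ≥ 100.
UV sensor: 100 data value at 413 g.
Below 413 g the best achievable stays under 100.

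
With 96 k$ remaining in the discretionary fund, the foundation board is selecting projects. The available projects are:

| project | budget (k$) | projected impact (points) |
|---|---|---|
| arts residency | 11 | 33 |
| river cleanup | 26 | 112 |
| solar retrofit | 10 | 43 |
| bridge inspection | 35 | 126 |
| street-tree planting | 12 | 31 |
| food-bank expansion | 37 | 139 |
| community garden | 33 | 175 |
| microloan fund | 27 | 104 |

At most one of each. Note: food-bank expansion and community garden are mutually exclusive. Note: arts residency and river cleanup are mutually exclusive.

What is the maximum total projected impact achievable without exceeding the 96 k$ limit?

River cleanup + solar retrofit + community garden + microloan fund uses 96 of the 96 k$ and totals 434.
The closest alternative, river cleanup + bridge inspection + community garden, reaches only 413.

434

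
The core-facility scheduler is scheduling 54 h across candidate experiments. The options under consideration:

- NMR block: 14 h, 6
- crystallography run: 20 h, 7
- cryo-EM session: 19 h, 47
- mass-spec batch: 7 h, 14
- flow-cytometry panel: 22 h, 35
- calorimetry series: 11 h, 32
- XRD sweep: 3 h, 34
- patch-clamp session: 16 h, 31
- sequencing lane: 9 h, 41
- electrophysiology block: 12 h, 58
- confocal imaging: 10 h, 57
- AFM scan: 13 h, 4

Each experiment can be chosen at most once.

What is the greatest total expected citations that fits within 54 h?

237

The ratio heuristic lands on mass-spec batch + calorimetry series + XRD sweep + sequencing lane + electrophysiology block + confocal imaging (236) but leaves 2 h idle.
Replace mass-spec batch and calorimetry series with cryo-EM session: the trade gains 1 net, giving 237 at 53 h.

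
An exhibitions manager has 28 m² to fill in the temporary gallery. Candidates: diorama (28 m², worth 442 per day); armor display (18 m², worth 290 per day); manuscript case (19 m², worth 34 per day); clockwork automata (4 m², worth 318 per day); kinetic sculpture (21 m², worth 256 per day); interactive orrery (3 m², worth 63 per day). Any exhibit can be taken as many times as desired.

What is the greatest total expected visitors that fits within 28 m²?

7×clockwork automata uses 28 of the 28 m² and totals 2226.
No other feasible combination exceeds 2226.

2226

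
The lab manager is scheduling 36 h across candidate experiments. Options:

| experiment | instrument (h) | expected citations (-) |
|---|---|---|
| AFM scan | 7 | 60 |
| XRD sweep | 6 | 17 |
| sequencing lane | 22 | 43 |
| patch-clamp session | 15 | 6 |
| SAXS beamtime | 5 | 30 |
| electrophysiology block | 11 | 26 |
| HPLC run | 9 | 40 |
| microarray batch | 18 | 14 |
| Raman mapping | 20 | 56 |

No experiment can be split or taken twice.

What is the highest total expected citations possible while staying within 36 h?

Filling by ratio: AFM scan + XRD sweep + SAXS beamtime + HPLC run for 147, with 9 h left unused.
Replace XRD sweep with electrophysiology block: the trade gains 9 net, giving 156 at 32 h.
An exhaustive check of the 512 subsets confirms 156.

156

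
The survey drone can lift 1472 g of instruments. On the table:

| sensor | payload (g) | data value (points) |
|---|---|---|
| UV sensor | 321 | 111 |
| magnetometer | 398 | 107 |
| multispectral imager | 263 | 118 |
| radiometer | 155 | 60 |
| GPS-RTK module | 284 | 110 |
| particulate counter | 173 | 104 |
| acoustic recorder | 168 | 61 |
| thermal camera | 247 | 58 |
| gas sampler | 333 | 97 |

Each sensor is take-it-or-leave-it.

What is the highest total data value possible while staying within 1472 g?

564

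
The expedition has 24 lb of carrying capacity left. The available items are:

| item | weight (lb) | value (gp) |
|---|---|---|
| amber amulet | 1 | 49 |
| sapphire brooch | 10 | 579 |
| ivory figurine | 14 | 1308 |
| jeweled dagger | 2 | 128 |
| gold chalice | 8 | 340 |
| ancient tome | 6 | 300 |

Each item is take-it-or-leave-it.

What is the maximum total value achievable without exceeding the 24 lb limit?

The ratio heuristic lands on amber amulet + ivory figurine + jeweled dagger + ancient tome (1785) but leaves 1 lb idle.
The 9 lb tied up in amber amulet and jeweled dagger and ancient tome is better spent on sapphire brooch — total rises to 1887 (24 lb).
Next best is amber amulet + ivory figurine + jeweled dagger + ancient tome at 1785 (23 lb) — short by 102.

1887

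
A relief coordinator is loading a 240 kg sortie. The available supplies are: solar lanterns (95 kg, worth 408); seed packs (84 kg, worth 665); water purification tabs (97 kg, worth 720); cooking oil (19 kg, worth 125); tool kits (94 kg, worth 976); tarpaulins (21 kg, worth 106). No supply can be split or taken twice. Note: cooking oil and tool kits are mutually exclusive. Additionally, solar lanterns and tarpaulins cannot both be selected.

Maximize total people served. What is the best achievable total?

Taking water purification tabs + tool kits + tarpaulins: 212 kg used, 1802 in people served.
Every other selection either busts 240 kg or breaks a pairing rule or fails to beat 1802.

1802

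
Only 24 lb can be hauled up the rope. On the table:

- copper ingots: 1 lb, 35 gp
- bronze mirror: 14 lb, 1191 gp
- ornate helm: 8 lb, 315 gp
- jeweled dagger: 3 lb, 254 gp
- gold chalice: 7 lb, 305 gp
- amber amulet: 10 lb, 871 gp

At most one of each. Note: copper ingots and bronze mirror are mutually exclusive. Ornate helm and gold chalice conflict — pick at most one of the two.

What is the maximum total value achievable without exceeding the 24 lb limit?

Taking bronze mirror + amber amulet: 24 lb used, 2062 in value.

2062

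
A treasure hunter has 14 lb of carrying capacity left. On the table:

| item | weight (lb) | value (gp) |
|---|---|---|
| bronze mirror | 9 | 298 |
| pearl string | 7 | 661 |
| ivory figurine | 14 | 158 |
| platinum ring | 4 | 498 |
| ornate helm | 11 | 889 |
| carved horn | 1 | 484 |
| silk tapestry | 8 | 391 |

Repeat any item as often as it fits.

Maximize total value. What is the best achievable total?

Density check — carved horn 484.00, platinum ring 124.50, pearl string 94.43, ornate helm 80.82 are the best per lb.
14×carved horn uses 14 of the 14 lb and totals 6776.

6776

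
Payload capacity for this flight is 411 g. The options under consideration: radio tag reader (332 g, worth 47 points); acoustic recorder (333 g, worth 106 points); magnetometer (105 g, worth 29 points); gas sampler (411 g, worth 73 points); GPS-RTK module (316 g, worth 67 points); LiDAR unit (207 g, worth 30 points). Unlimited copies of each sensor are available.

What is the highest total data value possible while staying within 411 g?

106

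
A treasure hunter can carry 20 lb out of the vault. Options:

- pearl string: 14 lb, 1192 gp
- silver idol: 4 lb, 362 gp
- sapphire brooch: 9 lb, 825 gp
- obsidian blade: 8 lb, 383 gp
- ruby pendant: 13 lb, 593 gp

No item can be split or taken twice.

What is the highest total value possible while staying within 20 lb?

Filling by ratio: silver idol + sapphire brooch for 1187, with 7 lb left unused.
Dropping sapphire brooch frees 9 lb; slotting in pearl string (14 lb) lifts the total to 1554 at 18 lb.
The spare 2 lb is too small for any remaining item, and no exchange beats 1554.

1554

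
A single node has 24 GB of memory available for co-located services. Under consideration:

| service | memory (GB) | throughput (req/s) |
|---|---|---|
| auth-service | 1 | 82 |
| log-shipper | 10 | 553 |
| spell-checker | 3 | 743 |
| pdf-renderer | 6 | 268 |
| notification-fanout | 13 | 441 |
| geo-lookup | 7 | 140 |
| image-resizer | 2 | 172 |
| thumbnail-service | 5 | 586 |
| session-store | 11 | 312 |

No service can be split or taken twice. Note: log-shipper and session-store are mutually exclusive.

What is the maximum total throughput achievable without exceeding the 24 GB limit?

Taking the top-ratio services first gives auth-service + log-shipper + spell-checker + image-resizer + thumbnail-service for 2136 (21 GB).
Dropping auth-service and image-resizer frees 3 GB; slotting in pdf-renderer (6 GB) lifts the total to 2150 at 24 GB.
Next best is auth-service + log-shipper + spell-checker + image-resizer + thumbnail-service at 2136 (21 GB) — short by 14.

2150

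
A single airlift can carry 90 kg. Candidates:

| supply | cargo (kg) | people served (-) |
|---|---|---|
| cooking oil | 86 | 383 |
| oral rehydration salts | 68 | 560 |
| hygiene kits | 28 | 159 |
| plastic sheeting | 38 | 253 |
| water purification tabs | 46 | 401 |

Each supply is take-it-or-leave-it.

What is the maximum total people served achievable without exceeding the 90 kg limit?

By people served per kg: water purification tabs 8.72, oral rehydration salts 8.24, plastic sheeting 6.66, hygiene kits 5.68 lead.
Taking plastic sheeting + water purification tabs: 84 kg used, 654 in people served.

654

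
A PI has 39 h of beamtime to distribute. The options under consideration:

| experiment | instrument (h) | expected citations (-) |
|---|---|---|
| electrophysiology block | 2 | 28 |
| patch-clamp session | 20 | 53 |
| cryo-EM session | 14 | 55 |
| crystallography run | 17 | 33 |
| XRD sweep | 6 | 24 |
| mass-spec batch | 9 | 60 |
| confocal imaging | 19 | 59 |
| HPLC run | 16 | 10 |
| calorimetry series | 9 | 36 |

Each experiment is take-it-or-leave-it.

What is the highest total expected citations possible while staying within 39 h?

183

Density check — electrophysiology block 14.00, mass-spec batch 6.67, XRD sweep 4.00, calorimetry series 4.00 are the best per h.
Filling by ratio: electrophysiology block + XRD sweep + mass-spec batch + calorimetry series for 148, with 13 h left unused.
Dropping XRD sweep frees 6 h; slotting in confocal imaging (19 h) lifts the total to 183 at 39 h.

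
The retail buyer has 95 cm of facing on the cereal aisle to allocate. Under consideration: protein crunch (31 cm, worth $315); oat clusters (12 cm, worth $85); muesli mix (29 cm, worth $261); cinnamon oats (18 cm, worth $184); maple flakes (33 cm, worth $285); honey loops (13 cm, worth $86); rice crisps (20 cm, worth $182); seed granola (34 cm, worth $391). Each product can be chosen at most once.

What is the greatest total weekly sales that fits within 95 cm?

975

Ranking by ratio (weekly sales/cm): seed granola 11.50, cinnamon oats 10.22, protein crunch 10.16, rice crisps 9.10.
Taking protein crunch + oat clusters + cinnamon oats + seed granola: 95 cm used, 975 in weekly sales.
Next best is protein crunch + muesli mix + seed granola at 967 (94 cm) — short by 8.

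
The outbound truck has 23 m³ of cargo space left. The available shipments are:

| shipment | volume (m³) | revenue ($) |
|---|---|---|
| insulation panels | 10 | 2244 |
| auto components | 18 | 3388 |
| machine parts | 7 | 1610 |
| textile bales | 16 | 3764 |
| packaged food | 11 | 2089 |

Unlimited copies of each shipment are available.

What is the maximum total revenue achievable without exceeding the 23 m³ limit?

Machine parts + textile bales uses 23 of the 23 m³ and totals 5374.

5374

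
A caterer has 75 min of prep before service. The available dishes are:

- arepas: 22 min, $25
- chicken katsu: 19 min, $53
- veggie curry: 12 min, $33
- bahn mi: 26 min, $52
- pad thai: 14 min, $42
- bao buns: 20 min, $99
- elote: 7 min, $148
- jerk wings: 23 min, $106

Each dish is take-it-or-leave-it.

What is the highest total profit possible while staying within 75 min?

Taking the top-ratio dishes first gives pad thai + bao buns + elote + jerk wings for 395 (64 min).
The 14 min tied up in pad thai is better spent on chicken katsu — total rises to 406 (69 min).

406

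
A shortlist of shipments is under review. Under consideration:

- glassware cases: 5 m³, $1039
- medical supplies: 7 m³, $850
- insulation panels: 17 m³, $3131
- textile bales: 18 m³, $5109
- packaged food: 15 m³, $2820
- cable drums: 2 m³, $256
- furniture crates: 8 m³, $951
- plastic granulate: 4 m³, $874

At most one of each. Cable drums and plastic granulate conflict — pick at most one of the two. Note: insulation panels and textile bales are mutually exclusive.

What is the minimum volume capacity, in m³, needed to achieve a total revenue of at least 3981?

18

Need the lightest bundle worth ≥ 3981.
textile bales reaches 5109 using 18 m³.
Below 18 m³ the best achievable stays under 3981.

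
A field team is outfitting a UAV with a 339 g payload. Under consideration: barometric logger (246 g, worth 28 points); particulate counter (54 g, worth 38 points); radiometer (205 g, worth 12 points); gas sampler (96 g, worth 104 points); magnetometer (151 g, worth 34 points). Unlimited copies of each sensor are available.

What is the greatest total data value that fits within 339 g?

3×gas sampler uses 288 of the 339 g and totals 312.

312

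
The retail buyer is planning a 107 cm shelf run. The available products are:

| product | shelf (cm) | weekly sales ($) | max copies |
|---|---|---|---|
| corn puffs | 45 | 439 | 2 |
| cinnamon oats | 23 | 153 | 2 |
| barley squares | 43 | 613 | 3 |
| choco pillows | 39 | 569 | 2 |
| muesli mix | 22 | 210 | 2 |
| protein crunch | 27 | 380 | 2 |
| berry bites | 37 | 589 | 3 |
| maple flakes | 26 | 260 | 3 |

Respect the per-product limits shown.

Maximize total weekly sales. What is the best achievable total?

1582

Ranking by ratio (weekly sales/cm): berry bites 15.92, choco pillows 14.59, barley squares 14.26.
Filling by ratio: protein crunch + 2×berry bites for 1558, with 6 cm left unused.
Replace berry bites with barley squares: the trade gains 24 net, giving 1582 at 107 cm.
No other feasible combination exceeds 1582.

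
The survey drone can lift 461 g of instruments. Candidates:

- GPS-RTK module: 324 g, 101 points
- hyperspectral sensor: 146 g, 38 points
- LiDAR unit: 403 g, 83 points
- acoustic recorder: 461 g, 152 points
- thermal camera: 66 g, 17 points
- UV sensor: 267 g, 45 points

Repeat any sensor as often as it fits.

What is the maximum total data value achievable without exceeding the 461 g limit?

Best packing: acoustic recorder — 461 g, 152 total.

152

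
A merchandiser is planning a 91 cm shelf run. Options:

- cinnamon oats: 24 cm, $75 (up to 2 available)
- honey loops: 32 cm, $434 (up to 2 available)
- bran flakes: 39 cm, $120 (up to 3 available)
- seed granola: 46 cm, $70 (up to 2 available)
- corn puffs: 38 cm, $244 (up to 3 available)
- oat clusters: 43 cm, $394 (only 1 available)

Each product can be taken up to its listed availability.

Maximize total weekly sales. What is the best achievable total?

943

Best packing: cinnamon oats + 2×honey loops — 88 cm, 943 total.
The spare 3 cm is too small for any remaining product, and no exchange beats 943.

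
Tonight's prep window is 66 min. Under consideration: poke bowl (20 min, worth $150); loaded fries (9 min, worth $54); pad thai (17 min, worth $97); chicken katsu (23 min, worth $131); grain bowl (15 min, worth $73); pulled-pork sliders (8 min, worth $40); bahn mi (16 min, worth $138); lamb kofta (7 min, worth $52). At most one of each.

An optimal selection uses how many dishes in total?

Best achievable profit is 471.
poke bowl + chicken katsu + bahn mi + lamb kofta hits 471 at 66 min.
Every optimal selection uses 4 dishes.

4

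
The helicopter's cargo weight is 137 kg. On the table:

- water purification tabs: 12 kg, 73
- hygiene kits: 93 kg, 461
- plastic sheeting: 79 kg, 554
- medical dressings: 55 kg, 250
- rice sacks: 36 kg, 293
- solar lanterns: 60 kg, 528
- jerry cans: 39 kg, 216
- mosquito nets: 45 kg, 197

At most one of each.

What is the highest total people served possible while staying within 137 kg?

The ratio heuristic lands on water purification tabs + rice sacks + solar lanterns (894) but leaves 29 kg idle.
Replace water purification tabs with jerry cans: the trade gains 143 net, giving 1037 at 135 kg.
Nothing else within 137 kg beats 1037.

1037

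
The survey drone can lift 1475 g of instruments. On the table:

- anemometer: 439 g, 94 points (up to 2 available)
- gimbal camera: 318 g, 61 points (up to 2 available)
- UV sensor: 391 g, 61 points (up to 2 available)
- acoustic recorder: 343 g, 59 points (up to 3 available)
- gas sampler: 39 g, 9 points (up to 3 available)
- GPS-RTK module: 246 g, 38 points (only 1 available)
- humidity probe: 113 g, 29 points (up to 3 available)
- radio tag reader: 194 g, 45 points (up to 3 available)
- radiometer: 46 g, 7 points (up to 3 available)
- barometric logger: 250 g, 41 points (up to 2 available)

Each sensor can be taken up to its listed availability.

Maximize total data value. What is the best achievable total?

334

Ranking by ratio (data value/g): humidity probe 0.26, radio tag reader 0.23, gas sampler 0.23, anemometer 0.21.
A density-first pass picks gimbal camera + 3×gas sampler + 3×humidity probe + 3×radio tag reader + 2×radiometer — 324 at 1448 g.
The 449 g tied up in gimbal camera and gas sampler and 2×radiometer is better spent on anemometer — total rises to 334 (1438 g).
Every other selection either busts 1475 g or exceeds an availability limit or fails to beat 334.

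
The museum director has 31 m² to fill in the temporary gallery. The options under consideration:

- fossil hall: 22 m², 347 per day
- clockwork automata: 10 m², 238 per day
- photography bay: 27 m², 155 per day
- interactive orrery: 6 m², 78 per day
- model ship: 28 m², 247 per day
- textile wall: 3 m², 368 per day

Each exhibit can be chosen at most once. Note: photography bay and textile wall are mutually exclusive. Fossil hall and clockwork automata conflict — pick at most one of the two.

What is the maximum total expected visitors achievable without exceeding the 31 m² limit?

Ranking by ratio (expected visitors/m²): textile wall 122.67, clockwork automata 23.80, fossil hall 15.77.
Filling by ratio: clockwork automata + interactive orrery + textile wall for 684, with 12 m² left unused.
The 10 m² tied up in clockwork automata is better spent on fossil hall — total rises to 793 (31 m²).

793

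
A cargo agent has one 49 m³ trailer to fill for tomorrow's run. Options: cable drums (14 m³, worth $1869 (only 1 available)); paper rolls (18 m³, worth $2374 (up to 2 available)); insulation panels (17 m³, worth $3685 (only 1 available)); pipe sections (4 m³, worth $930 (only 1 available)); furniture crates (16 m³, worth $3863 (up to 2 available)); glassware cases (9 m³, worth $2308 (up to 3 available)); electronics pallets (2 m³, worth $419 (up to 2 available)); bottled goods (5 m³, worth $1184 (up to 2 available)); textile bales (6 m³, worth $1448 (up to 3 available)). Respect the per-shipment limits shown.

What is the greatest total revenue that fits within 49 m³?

By revenue per m³: glassware cases 256.44, furniture crates 241.44, textile bales 241.33 lead.
Furniture crates + 3×glassware cases + textile bales uses 49 of the 49 m³ and totals 12235.
Nothing else within 49 m³ beats 12235.

12235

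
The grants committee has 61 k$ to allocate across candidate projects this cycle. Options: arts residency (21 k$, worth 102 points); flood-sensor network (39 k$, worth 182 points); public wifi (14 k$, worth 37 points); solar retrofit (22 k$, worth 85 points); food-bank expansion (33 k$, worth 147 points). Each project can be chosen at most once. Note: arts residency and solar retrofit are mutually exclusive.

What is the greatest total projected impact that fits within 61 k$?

284

Ranking by ratio (projected impact/k$): arts residency 4.86, flood-sensor network 4.67, food-bank expansion 4.45.
Arts residency + flood-sensor network uses 60 of the 61 k$ and totals 284.
Runner-up flood-sensor network + solar retrofit tops out at 267.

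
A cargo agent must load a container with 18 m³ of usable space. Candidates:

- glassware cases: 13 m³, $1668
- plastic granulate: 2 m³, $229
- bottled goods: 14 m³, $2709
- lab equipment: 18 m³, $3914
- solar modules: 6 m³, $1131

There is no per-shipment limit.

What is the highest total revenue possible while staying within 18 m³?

Taking lab equipment: 18 m³ used, 3914 in revenue.
No other feasible combination exceeds 3914.

3914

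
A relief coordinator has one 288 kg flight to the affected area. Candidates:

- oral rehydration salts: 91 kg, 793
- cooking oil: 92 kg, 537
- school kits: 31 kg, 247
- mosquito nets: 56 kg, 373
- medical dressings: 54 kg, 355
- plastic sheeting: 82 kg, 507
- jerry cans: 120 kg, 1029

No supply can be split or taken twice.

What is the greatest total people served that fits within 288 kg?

2195

Taking the top-ratio supplies first gives oral rehydration salts + school kits + jerry cans for 2069 (242 kg).
Dropping school kits frees 31 kg; slotting in mosquito nets (56 kg) lifts the total to 2195 at 267 kg.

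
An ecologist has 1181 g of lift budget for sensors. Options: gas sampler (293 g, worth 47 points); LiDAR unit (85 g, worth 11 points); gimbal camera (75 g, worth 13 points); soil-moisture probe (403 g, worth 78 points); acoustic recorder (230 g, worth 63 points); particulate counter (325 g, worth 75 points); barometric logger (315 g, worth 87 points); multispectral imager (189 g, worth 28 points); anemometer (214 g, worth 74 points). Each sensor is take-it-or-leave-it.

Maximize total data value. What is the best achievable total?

312

Ranking by ratio (data value/g): anemometer 0.35, barometric logger 0.28, acoustic recorder 0.27, particulate counter 0.23.
Gimbal camera + acoustic recorder + particulate counter + barometric logger + anemometer uses 1159 of the 1181 g and totals 312.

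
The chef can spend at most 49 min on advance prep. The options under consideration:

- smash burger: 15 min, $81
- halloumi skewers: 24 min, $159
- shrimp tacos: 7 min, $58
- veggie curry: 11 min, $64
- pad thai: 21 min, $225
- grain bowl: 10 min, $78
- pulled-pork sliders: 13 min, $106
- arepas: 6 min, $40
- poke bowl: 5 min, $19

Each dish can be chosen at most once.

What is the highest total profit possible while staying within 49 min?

429

Ranking by ratio (profit/min): pad thai 10.71, shrimp tacos 8.29, pulled-pork sliders 8.15.
Best packing: shrimp tacos + pad thai + pulled-pork sliders + arepas — 47 min, 429 total.
That's the maximum — no swap from here does better than 429.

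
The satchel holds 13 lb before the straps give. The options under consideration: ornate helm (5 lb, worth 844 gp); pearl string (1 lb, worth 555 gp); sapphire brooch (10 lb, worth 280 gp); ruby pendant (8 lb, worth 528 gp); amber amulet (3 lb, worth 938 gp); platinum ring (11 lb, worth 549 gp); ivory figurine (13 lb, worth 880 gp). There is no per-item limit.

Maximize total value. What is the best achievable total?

7215

Taking 13×pearl string: 13 lb used, 7215 in value.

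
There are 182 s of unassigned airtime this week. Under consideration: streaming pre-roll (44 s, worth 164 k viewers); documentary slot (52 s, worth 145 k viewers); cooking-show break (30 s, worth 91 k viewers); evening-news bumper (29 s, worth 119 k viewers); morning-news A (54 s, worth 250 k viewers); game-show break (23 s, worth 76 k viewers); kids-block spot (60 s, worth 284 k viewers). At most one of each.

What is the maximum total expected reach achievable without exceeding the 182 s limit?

774

Filling by ratio: evening-news bumper + morning-news A + game-show break + kids-block spot for 729, with 16 s left unused.
Replace evening-news bumper with streaming pre-roll: the trade gains 45 net, giving 774 at 181 s.
Nothing else within 182 s beats 774.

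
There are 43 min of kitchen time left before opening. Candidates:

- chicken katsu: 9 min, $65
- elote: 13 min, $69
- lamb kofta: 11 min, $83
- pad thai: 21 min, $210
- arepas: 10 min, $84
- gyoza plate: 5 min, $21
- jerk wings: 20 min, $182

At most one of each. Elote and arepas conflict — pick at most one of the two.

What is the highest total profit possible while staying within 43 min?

392

Ranking by ratio (profit/min): pad thai 10.00, jerk wings 9.10, arepas 8.40.
Best packing: pad thai + jerk wings — 41 min, 392 total.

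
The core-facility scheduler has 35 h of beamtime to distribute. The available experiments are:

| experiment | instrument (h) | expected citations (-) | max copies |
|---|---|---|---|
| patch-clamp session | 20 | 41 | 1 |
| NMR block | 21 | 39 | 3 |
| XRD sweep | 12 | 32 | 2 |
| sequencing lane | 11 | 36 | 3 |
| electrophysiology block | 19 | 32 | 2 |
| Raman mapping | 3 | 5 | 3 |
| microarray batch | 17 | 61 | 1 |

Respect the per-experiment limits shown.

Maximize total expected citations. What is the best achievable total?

108

Density check — microarray batch 3.59, sequencing lane 3.27, XRD sweep 2.67, patch-clamp session 2.05 are the best per h.
Filling by ratio: sequencing lane + 2×Raman mapping + microarray batch for 107, with 1 h left unused.
Dropping 2×Raman mapping and microarray batch frees 23 h; slotting in 2×sequencing lane (22 h) lifts the total to 108 at 33 h.
Nothing else within 35 h beats 108.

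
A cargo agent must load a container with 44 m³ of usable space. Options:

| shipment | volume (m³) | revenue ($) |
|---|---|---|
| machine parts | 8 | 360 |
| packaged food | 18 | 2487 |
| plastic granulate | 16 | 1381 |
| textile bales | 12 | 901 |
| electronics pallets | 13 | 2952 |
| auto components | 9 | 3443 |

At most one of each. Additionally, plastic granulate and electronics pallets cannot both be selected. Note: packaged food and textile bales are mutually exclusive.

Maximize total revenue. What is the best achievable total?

Ranking by ratio (revenue/m³): auto components 382.56, electronics pallets 227.08, packaged food 138.17.
Taking packaged food + electronics pallets + auto components: 40 m³ used, 8882 in revenue.
The spare 4 m³ is too small for any remaining shipment, and no feasible exchange beats 8882.

8882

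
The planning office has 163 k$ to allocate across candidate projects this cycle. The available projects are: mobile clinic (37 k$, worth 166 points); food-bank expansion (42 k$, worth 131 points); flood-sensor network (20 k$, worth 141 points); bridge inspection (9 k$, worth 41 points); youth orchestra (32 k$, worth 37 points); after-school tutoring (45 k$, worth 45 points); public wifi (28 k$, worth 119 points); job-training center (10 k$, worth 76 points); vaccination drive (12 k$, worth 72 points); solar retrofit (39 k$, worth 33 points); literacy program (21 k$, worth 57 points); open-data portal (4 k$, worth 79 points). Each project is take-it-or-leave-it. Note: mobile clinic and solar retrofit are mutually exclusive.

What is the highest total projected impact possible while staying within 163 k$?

Taking mobile clinic + food-bank expansion + flood-sensor network + bridge inspection + public wifi + job-training center + vaccination drive + open-data portal: 162 k$ used, 825 in projected impact.
Nothing else feasible within 163 k$ beats 825.

825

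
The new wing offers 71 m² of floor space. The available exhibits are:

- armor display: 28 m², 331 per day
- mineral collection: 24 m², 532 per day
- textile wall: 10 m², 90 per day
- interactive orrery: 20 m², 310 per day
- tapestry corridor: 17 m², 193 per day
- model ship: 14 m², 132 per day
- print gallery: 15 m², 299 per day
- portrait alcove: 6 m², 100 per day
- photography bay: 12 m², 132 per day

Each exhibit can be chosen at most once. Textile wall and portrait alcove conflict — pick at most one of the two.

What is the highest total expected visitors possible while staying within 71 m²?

A density-first pass picks mineral collection + interactive orrery + print gallery + portrait alcove — 1241 at 65 m².
Replace portrait alcove with photography bay: the trade gains 32 net, giving 1273 at 71 m².
Next best is mineral collection + interactive orrery + print gallery + portrait alcove at 1241 (65 m²) — short by 32.

1273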